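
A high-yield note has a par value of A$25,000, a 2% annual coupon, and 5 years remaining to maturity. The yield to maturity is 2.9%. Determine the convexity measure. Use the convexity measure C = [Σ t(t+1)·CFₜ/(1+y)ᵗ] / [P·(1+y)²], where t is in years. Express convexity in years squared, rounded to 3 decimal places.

26.849

With y = 0.029:
  t   CF        PV=CF/(1+0.029)^t    t·PV        t(t+1)·PV
  1       500.00       485.9086       485.9086         971.8173
  2       500.00       472.2144       944.4289       2,833.2866
  3       500.00       458.9062     1,376.7185       5,506.8738
  4       500.00       445.9729     1,783.8917       8,919.4587
  5    25,500.00    22,103.6150   110,518.0748     663,108.4487
  Σ                 23,966.6171   115,109.0225     681,339.8852
P = 23,966.6171.
Convexity = Σ t(t+1)·PV / [P·(1+y)²] = 681,339.8852 / (23,966.6171 × 1.058841) = 26.84889.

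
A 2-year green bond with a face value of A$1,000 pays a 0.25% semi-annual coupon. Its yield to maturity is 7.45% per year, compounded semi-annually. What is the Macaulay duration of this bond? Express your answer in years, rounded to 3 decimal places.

Periodic yield y = 0.03725. Discount each cash flow and weight by its period:
  t   CF        PV=CF/(1+0.03725)^t    t·PV
  1         1.25         1.2051         1.2051
  2         1.25         1.1618         2.3237
  3         1.25         1.1201         3.3603
  4     1,001.25       864.9854     3,459.9414
  Σ                    868.4724     3,466.8305
Price P = Σ PV = 868.4724.
Macaulay duration = Σ(t·PV) / P = 3,466.8305 / 868.4724 = 3.99187 half-year periods.
In years: 3.99187 / 2 = 1.99594 years.

1.996 years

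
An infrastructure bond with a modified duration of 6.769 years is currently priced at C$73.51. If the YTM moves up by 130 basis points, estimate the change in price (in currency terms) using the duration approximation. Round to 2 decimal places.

Duration approximation: ΔP/P ≈ -D_mod · Δy = -6.769 × (+0.013) = -0.087997.
ΔP ≈ 73.51 × (-0.087997) = -6.46865947.

-C$6.47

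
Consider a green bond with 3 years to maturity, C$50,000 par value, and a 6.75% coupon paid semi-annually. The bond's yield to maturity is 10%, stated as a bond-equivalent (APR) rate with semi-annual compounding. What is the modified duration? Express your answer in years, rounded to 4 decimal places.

Periodic yield y = 0.05. First find Macaulay duration:
  t   CF        PV=CF/(1+0.05)^t    t·PV
  1     1,687.50     1,607.1429     1,607.1429
  2     1,687.50     1,530.6122     3,061.2245
  3     1,687.50     1,457.7259     4,373.1778
  4     1,687.50     1,388.3104     5,553.2417
  5     1,687.50     1,322.2004     6,611.0020
  6    51,687.50    38,570.0083   231,420.0499
  Σ                 45,876.0002   252,625.8388
P = 45,876.0002; Macaulay duration = 252,625.8388 / 45,876.0002 = 5.50671 half-year periods = 2.75336 years.
Modified duration = D_Mac / (1 + y) = 2.75336 / 1.05 = 2.62224 years.

2.6222 years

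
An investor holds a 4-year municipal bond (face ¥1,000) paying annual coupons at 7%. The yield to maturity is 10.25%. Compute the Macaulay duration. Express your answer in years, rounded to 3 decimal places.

3.601 years

Periodic yield y = 0.1025. Discount each cash flow and weight by its year:
  t   CF        PV=CF/(1+0.1025)^t    t·PV
  1        70.00        63.4921        63.4921
  2        70.00        57.5892       115.1783
  3        70.00        52.2351       156.7052
  4     1,070.00       724.2181     2,896.8725
  Σ                    897.5344     3,232.2481
Price P = Σ PV = 897.5344.
Macaulay duration = Σ(t·PV) / P = 3,232.2481 / 897.5344 = 3.60125 years.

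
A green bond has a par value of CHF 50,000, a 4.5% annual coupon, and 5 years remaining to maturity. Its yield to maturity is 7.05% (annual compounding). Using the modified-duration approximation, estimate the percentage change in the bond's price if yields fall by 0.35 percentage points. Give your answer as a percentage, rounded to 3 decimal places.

+1.491%

Periodic yield y = 0.0705. Modified duration first:
  t   CF        PV=CF/(1+0.0705)^t    t·PV
  1     2,250.00     2,101.8216     2,101.8216
  2     2,250.00     1,963.4018     3,926.8035
  3     2,250.00     1,834.0979     5,502.2936
  4     2,250.00     1,713.3095     6,853.2381
  5    52,250.00    37,166.6088   185,833.0441
  Σ                 44,779.2395   204,217.2009
P = 44,779.2395; D_Mac = 4.56053 yrs; D_mod = 4.56053/(1+0.0705) = 4.26019 yrs.
ΔP/P ≈ -D_mod · Δy = -4.26019 × (-0.0035) = +0.014911 = +1.4911%.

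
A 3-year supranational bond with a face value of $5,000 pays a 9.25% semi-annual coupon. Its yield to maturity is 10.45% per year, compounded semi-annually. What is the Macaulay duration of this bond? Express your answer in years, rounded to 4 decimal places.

2.6818 years

Periodic yield y = 0.05225. Discount each cash flow and weight by its period:
  t   CF        PV=CF/(1+0.05225)^t    t·PV
  1       231.25       219.7672       219.7672
  2       231.25       208.8545       417.7090
  3       231.25       198.4837       595.4512
  4       231.25       188.6279       754.5117
  5       231.25       179.2615       896.3076
  6     5,231.25     3,853.8239    23,122.9436
  Σ                  4,848.8188    26,006.6903
Price P = Σ PV = 4,848.8188.
Macaulay duration = Σ(t·PV) / P = 26,006.6903 / 4,848.8188 = 5.36351 half-year periods.
In years: 5.36351 / 2 = 2.68176 years.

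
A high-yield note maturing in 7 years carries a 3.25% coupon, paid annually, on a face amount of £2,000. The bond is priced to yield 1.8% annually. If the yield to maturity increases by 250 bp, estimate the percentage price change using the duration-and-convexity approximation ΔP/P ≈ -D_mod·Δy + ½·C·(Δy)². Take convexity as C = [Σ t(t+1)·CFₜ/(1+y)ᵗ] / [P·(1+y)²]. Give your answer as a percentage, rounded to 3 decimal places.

With y = 0.018:
  t   CF        PV=CF/(1+0.018)^t    t·PV        t(t+1)·PV
  1        65.00        63.8507        63.8507         127.7014
  2        65.00        62.7217       125.4434         376.3302
  3        65.00        61.6127       184.8380         739.3520
  4        65.00        60.5233       242.0930       1,210.4650
  5        65.00        59.4531       297.2655       1,783.5928
  6        65.00        58.4019       350.4112       2,452.8782
  7     2,065.00     1,822.5758    12,758.0309     102,064.2473
  Σ                  2,189.1391    14,021.9326     108,754.5669
P = 2,189.1391; D_Mac = 6.40523 yrs; D_mod = 6.29197 yrs; C = 47.93785.
Duration effect: -6.29197 × (+0.025) = -0.157299
Convexity effect: 0.5 × 47.93785 × (0.025)² = +0.0149806
ΔP/P ≈ -0.157299 + 0.0149806 = -0.142319 = -14.2319%.

-14.232%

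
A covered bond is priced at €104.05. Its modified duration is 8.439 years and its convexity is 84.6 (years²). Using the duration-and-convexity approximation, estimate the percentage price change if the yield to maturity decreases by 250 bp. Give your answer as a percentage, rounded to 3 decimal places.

+23.741%

Duration effect: -D_mod·Δy = -8.439 × (-0.025) = +0.210975
Convexity effect: ½·C·(Δy)² = 0.5 × 84.6 × (-0.025)² = +0.0264375
ΔP/P ≈ +0.210975 + 0.0264375 = +0.2374125
= +23.74125%.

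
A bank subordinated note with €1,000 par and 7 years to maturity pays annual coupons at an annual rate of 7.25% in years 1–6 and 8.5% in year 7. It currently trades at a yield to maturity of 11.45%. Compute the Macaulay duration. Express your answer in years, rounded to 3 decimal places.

Periodic yield y = 0.1145. Discount each cash flow and weight by its year:
  t   CF        PV=CF/(1+0.1145)^t    t·PV
  1        72.50        65.0516        65.0516
  2        72.50        58.3684       116.7368
  3        72.50        52.3718       157.1155
  4        72.50        46.9913       187.9653
  5        72.50        42.1636       210.8180
  6        72.50        37.8318       226.9911
  7     1,085.00       508.0065     3,556.0452
  Σ                    810.7851     4,520.7235
Price P = Σ PV = 810.7851.
Macaulay duration = Σ(t·PV) / P = 4,520.7235 / 810.7851 = 5.57574 years.

5.576 years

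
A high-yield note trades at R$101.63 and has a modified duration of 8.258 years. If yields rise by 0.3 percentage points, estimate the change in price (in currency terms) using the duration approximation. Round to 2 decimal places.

-R$2.52

Duration approximation: ΔP/P ≈ -D_mod · Δy = -8.258 × (+0.003) = -0.024774.
ΔP ≈ 101.63 × (-0.024774) = -2.51778162.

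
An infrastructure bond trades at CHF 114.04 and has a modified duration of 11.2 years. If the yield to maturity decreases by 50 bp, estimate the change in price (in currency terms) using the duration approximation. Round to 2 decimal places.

+CHF 6.39

Duration approximation: ΔP/P ≈ -D_mod · Δy = -11.2 × (-0.005) = +0.056000.
ΔP ≈ 114.04 × (+0.056000) = +6.38624.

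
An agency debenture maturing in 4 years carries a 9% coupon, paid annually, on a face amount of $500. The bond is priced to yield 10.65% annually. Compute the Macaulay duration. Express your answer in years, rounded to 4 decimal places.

3.5177 years

Periodic yield y = 0.1065. Discount each cash flow and weight by its year:
  t   CF        PV=CF/(1+0.1065)^t    t·PV
  1        45.00        40.6688        40.6688
  2        45.00        36.7544        73.5089
  3        45.00        33.2168        99.6505
  4       545.00       363.5723     1,454.2893
  Σ                    474.2124     1,668.1175
Price P = Σ PV = 474.2124.
Macaulay duration = Σ(t·PV) / P = 1,668.1175 / 474.2124 = 3.51766 years.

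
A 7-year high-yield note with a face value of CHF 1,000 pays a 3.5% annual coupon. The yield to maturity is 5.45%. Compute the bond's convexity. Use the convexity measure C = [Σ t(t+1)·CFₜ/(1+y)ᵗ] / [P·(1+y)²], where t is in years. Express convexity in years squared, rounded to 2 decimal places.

With y = 0.0545:
  t   CF        PV=CF/(1+0.0545)^t    t·PV        t(t+1)·PV
  1        35.00        33.1911        33.1911          66.3822
  2        35.00        31.4757        62.9513         188.8540
  3        35.00        29.8489        89.5467         358.1868
  4        35.00        28.3062       113.2248         566.1242
  5        35.00        26.8433       134.2163         805.2976
  6        35.00        25.4559       152.7354       1,069.1480
  7     1,035.00       713.8620     4,997.0340      39,976.2717
  Σ                    888.9830     5,582.8996      43,030.2644
P = 888.9830.
Convexity = Σ t(t+1)·PV / [P·(1+y)²] = 43,030.2644 / (888.9830 × 1.111970) = 43.52987.

43.53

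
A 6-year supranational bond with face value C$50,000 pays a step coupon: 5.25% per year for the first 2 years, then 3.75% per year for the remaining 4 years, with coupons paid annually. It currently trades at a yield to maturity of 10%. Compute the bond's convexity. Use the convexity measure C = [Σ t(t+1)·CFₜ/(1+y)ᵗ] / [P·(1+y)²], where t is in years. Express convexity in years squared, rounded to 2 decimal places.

With y = 0.1:
  t   CF        PV=CF/(1+0.1)^t    t·PV        t(t+1)·PV
  1     2,625.00     2,386.3636     2,386.3636       4,772.7273
  2     2,625.00     2,169.4215     4,338.8430      13,016.5289
  3     1,875.00     1,408.7153     4,226.1458      16,904.5830
  4     1,875.00     1,280.6502     5,122.6009      25,613.0046
  5     1,875.00     1,164.2275     5,821.1374      34,926.8244
  6    51,875.00    29,282.0851   175,692.5107   1,229,847.5751
  Σ                 37,691.4632   197,587.6014   1,325,081.2433
P = 37,691.4632.
Convexity = Σ t(t+1)·PV / [P·(1+y)²] = 1,325,081.2433 / (37,691.4632 × 1.210000) = 29.05455.

29.05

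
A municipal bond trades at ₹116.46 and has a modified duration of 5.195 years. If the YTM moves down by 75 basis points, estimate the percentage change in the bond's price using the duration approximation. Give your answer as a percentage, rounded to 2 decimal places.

Duration approximation: ΔP/P ≈ -D_mod · Δy = -5.195 × (-0.0075) = +0.0389625.
As a percentage: +3.89625%.

+3.90%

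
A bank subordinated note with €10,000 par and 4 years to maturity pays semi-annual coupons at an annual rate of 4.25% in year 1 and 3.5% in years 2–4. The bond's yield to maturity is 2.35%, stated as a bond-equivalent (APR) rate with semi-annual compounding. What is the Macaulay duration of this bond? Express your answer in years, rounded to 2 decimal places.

3.75 years

Periodic yield y = 0.01175. Discount each cash flow and weight by its period:
  t   CF        PV=CF/(1+0.01175)^t    t·PV
  1       212.50       210.0321       210.0321
  2       212.50       207.5929       415.1858
  3       175.00       168.9734       506.9203
  4       175.00       167.0110       668.0442
  5       175.00       165.0715       825.3573
  6       175.00       163.1544       978.9264
  7       175.00       161.2596     1,128.8171
  8    10,175.00     9,267.2038    74,137.6303
  Σ                 10,510.2987    78,870.9135
Price P = Σ PV = 10,510.2987.
Macaulay duration = Σ(t·PV) / P = 78,870.9135 / 10,510.2987 = 7.50416 half-year periods.
In years: 7.50416 / 2 = 3.75208 years.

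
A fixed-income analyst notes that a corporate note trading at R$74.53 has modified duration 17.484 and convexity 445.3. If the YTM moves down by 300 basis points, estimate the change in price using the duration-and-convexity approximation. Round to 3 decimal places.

+R$54.027

Duration effect: -D_mod·Δy = -17.484 × (-0.03) = +0.524520
Convexity effect: ½·C·(Δy)² = 0.5 × 445.3 × (-0.03)² = +0.2003850
ΔP/P ≈ +0.524520 + 0.2003850 = +0.724905
ΔP ≈ 74.53 × (+0.724905) = +54.02716965.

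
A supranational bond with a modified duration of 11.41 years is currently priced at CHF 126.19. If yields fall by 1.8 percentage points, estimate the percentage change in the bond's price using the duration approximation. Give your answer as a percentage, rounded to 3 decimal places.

+20.538%

Duration approximation: ΔP/P ≈ -D_mod · Δy = -11.41 × (-0.018) = +0.205380.
As a percentage: +20.5380%.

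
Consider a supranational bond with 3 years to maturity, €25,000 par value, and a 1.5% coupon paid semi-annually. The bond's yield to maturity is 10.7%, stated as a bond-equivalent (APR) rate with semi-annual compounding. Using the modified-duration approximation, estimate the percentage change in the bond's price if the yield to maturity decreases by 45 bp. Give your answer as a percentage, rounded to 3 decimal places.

+1.254%

Periodic yield y = 0.0535. Modified duration first:
  t   CF        PV=CF/(1+0.0535)^t    t·PV
  1       187.50       177.9782       177.9782
  2       187.50       168.9399       337.8798
  3       187.50       160.3606       481.0818
  4       187.50       152.2170       608.8679
  5       187.50       144.4869       722.4347
  6    25,187.50    18,423.7412   110,542.4470
  Σ                 19,227.7237   112,870.6894
P = 19,227.7237; D_Mac = 5.87021 half-year periods = 2.93510 yrs; D_mod = 2.93510/(1+0.0535) = 2.78605 yrs.
ΔP/P ≈ -D_mod · Δy = -2.78605 × (-0.0045) = +0.012537 = +1.2537%.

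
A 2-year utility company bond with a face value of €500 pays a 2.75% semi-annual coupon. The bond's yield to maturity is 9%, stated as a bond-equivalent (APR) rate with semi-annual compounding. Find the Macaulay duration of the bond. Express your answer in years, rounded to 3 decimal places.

1.957 years

Periodic yield y = 0.045. Discount each cash flow and weight by its period:
  t   CF        PV=CF/(1+0.045)^t    t·PV
  1        6.875         6.5789         6.5789
  2        6.875         6.2956        12.5913
  3        6.875         6.0245        18.0736
  4      506.875       425.0458     1,700.1831
  Σ                    443.9449     1,737.4270
Price P = Σ PV = 443.9449.
Macaulay duration = Σ(t·PV) / P = 1,737.4270 / 443.9449 = 3.91361 half-year periods.
In years: 3.91361 / 2 = 1.95680 years.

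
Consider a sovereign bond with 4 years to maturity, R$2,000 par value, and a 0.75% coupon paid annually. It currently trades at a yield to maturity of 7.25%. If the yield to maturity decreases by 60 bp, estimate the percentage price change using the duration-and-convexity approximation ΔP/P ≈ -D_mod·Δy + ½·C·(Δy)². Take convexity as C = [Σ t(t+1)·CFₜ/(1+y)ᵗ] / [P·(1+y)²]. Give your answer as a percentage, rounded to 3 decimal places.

With y = 0.0725:
  t   CF        PV=CF/(1+0.0725)^t    t·PV        t(t+1)·PV
  1        15.00        13.9860        13.9860          27.9720
  2        15.00        13.0406        26.0811          78.2434
  3        15.00        12.1590        36.4771         145.9085
  4     2,015.00     1,522.9507     6,091.8028      30,459.0142
  Σ                  1,562.1363     6,168.3471      30,711.1381
P = 1,562.1363; D_Mac = 3.94866 yrs; D_mod = 3.68174 yrs; C = 17.09159.
Duration effect: -3.68174 × (-0.006) = +0.022090
Convexity effect: 0.5 × 17.09159 × (-0.006)² = +0.0003076
ΔP/P ≈ +0.022090 + 0.0003076 = +0.022398 = +2.2398%.

+2.240%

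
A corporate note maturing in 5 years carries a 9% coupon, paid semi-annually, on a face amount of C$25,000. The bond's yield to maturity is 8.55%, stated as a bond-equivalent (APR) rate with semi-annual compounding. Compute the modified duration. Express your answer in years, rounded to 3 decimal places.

3.973 years

Periodic yield y = 0.04275. First find Macaulay duration:
  t   CF        PV=CF/(1+0.04275)^t    t·PV
  1     1,125.00     1,078.8780     1,078.8780
  2     1,125.00     1,034.6468     2,069.2936
  3     1,125.00       992.2290     2,976.6871
  4     1,125.00       951.5503     3,806.2010
  5     1,125.00       912.5392     4,562.6960
  6     1,125.00       875.1275     5,250.7650
  7     1,125.00       839.2496     5,874.7471
  8     1,125.00       804.8426     6,438.7405
  9     1,125.00       771.8461     6,946.6152
  10   26,125.00    17,189.1465   171,891.4654
  Σ                 25,450.0556   210,896.0888
P = 25,450.0556; Macaulay duration = 210,896.0888 / 25,450.0556 = 8.28667 half-year periods = 4.14333 years.
Modified duration = D_Mac / (1 + y) = 4.14333 / 1.04275 = 3.97347 years.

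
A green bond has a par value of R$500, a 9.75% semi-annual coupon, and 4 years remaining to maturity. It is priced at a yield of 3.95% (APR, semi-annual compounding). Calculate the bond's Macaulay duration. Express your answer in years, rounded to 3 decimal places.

3.469 years

Periodic yield y = 0.01975. Discount each cash flow and weight by its period:
  t   CF        PV=CF/(1+0.01975)^t    t·PV
  1       24.375        23.9029        23.9029
  2       24.375        23.4400        46.8800
  3       24.375        22.9860        68.9580
  4       24.375        22.5408        90.1633
  5       24.375        22.1043       110.5213
  6       24.375        21.6762       130.0570
  7       24.375        21.2563       148.7944
  8      524.375       448.4275     3,587.4202
  Σ                    606.3340     4,206.6971
Price P = Σ PV = 606.3340.
Macaulay duration = Σ(t·PV) / P = 4,206.6971 / 606.3340 = 6.93792 half-year periods.
In years: 6.93792 / 2 = 3.46896 years.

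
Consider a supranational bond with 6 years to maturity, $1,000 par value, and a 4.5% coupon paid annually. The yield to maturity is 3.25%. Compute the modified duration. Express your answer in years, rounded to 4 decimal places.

Periodic yield y = 0.0325. First find Macaulay duration:
  t   CF        PV=CF/(1+0.0325)^t    t·PV
  1        45.00        43.5835        43.5835
  2        45.00        42.2117        84.4233
  3        45.00        40.8830       122.6489
  4        45.00        39.5961       158.3843
  5        45.00        38.3497       191.7486
  6     1,045.00       862.5334     5,175.2005
  Σ                  1,067.1574     5,775.9892
P = 1,067.1574; Macaulay duration = 5,775.9892 / 1,067.1574 = 5.41250 years.
Modified duration = D_Mac / (1 + y) = 5.41250 / 1.0325 = 5.24213 years.

5.2421 years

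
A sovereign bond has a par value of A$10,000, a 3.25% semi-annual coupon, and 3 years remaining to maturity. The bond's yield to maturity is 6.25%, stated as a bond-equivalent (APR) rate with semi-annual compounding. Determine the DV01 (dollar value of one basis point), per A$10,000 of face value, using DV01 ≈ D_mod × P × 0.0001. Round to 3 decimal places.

Periodic yield y = 0.03125.
  t   CF        PV=CF/(1+0.03125)^t    t·PV
  1       162.50       157.5758       157.5758
  2       162.50       152.8007       305.6015
  3       162.50       148.1704       444.5112
  4       162.50       143.6804       574.7216
  5       162.50       139.3264       696.6322
  6    10,162.50     8,449.2233    50,695.3399
  Σ                  9,190.7771    52,874.3822
P = 9,190.7771; D_Mac = 5.75298 half-year periods = 2.87649 yrs; D_mod = 2.78932 yrs.
DV01 ≈ 2.78932 × 9,190.7771 × 0.0001 = 2.563606.

A$2.564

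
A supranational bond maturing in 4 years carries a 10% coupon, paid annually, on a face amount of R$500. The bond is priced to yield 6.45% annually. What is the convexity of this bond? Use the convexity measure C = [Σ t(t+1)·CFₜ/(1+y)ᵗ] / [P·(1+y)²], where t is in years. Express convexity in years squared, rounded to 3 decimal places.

With y = 0.0645:
  t   CF        PV=CF/(1+0.0645)^t    t·PV        t(t+1)·PV
  1        50.00        46.9704        46.9704          93.9408
  2        50.00        44.1244        88.2488         264.7463
  3        50.00        41.4508       124.3524         497.4097
  4       550.00       428.3315     1,713.3260       8,566.6302
  Σ                    560.8771     1,972.8977       9,422.7271
P = 560.8771.
Convexity = Σ t(t+1)·PV / [P·(1+y)²] = 9,422.7271 / (560.8771 × 1.133160) = 14.82578.

14.826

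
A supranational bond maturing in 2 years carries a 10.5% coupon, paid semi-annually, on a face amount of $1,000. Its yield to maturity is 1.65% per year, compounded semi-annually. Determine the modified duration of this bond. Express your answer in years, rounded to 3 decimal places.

1.852 years

Periodic yield y = 0.00825. First find Macaulay duration:
  t   CF        PV=CF/(1+0.00825)^t    t·PV
  1        52.50        52.0704        52.0704
  2        52.50        51.6444       103.2887
  3        52.50        51.2218       153.6653
  4     1,052.50     1,018.4722     4,073.8888
  Σ                  1,173.4088     4,382.9133
P = 1,173.4088; Macaulay duration = 4,382.9133 / 1,173.4088 = 3.73520 half-year periods = 1.86760 years.
Modified duration = D_Mac / (1 + y) = 1.86760 / 1.00825 = 1.85232 years.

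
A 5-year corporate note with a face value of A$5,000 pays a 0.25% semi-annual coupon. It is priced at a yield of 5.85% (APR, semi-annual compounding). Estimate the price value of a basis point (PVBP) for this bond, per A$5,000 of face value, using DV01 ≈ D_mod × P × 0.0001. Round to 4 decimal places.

A$1.8343

Periodic yield y = 0.02925.
  t   CF        PV=CF/(1+0.02925)^t    t·PV
  1         6.25         6.0724         6.0724
  2         6.25         5.8998        11.7996
  3         6.25         5.7321        17.1964
  4         6.25         5.5692        22.2770
  5         6.25         5.4110        27.0549
  6         6.25         5.2572        31.5432
  7         6.25         5.1078        35.7546
  8         6.25         4.9626        39.7011
  9         6.25         4.8216        43.3945
  10    5,006.25     3,752.3538    37,523.5377
  Σ                  3,801.1876    37,758.3315
P = 3,801.1876; D_Mac = 9.93330 half-year periods = 4.96665 yrs; D_mod = 4.82550 yrs.
DV01 ≈ 4.82550 × 3,801.1876 × 0.0001 = 1.834264.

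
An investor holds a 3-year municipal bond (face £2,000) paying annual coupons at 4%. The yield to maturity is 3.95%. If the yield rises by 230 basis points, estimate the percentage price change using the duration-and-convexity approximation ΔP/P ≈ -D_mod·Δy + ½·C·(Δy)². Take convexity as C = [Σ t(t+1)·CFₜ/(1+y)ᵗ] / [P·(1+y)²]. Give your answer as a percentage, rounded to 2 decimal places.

With y = 0.0395:
  t   CF        PV=CF/(1+0.0395)^t    t·PV        t(t+1)·PV
  1        80.00        76.9601        76.9601         153.9202
  2        80.00        74.0357       148.0713         444.2140
  3     2,080.00     1,851.7820     5,555.3459      22,221.3838
  Σ                  2,002.7777     5,780.3774      22,819.5179
P = 2,002.7777; D_Mac = 2.88618 yrs; D_mod = 2.77651 yrs; C = 10.54447.
Duration effect: -2.77651 × (+0.023) = -0.063860
Convexity effect: 0.5 × 10.54447 × (0.023)² = +0.0027890
ΔP/P ≈ -0.063860 + 0.0027890 = -0.061071 = -6.1071%.

-6.11%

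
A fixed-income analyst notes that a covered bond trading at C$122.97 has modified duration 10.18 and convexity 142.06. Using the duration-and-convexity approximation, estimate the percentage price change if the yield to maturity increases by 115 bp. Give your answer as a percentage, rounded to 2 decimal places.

-10.77%

Duration effect: -D_mod·Δy = -10.18 × (+0.0115) = -0.117070
Convexity effect: ½·C·(Δy)² = 0.5 × 142.06 × (0.0115)² = +0.0093937175
ΔP/P ≈ -0.117070 + 0.0093937175 = -0.1076762825
= -10.76762825%.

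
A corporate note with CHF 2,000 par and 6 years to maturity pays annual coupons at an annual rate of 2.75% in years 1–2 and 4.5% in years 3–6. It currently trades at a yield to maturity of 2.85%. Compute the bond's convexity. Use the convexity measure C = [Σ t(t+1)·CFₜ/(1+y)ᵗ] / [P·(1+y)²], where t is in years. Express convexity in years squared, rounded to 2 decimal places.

35.59

With y = 0.0285:
  t   CF        PV=CF/(1+0.0285)^t    t·PV        t(t+1)·PV
  1        55.00        53.4759        53.4759         106.9519
  2        55.00        51.9941       103.9882         311.9646
  3        90.00        82.7236       248.1709         992.6836
  4        90.00        80.4313       321.7254       1,608.6269
  5        90.00        78.2026       391.0129       2,346.0771
  6     2,090.00     1,765.7146    10,594.2876      74,160.0135
  Σ                  2,112.5422    11,712.6609      79,526.3177
P = 2,112.5422.
Convexity = Σ t(t+1)·PV / [P·(1+y)²] = 79,526.3177 / (2,112.5422 × 1.057812) = 35.58745.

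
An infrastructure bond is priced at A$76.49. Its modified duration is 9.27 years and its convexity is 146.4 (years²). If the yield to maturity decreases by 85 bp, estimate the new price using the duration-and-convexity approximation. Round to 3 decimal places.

A$82.922

Duration effect: -D_mod·Δy = -9.27 × (-0.0085) = +0.078795
Convexity effect: ½·C·(Δy)² = 0.5 × 146.4 × (-0.0085)² = +0.0052887
ΔP/P ≈ +0.078795 + 0.0052887 = +0.0840837
New price ≈ 76.49 × (1 + 0.0840837) = 82.921562213.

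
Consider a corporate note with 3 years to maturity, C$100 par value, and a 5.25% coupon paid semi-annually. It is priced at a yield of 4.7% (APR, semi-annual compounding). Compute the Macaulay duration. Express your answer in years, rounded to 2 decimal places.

Periodic yield y = 0.0235. Discount each cash flow and weight by its period:
  t   CF        PV=CF/(1+0.0235)^t    t·PV
  1        2.625         2.5647         2.5647
  2        2.625         2.5058         5.0117
  3        2.625         2.4483         7.3449
  4        2.625         2.3921         9.5684
  5        2.625         2.3372        11.6858
  6      102.625        89.2742       535.6453
  Σ                    101.5224       571.8209
Price P = Σ PV = 101.5224.
Macaulay duration = Σ(t·PV) / P = 571.8209 / 101.5224 = 5.63246 half-year periods.
In years: 5.63246 / 2 = 2.81623 years.

2.82 years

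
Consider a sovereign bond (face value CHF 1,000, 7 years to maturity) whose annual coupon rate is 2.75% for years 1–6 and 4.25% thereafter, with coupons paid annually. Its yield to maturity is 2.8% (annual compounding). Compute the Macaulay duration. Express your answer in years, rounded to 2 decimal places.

6.47 years

Periodic yield y = 0.028. Discount each cash flow and weight by its year:
  t   CF        PV=CF/(1+0.028)^t    t·PV
  1        27.50        26.7510        26.7510
  2        27.50        26.0223        52.0447
  3        27.50        25.3136        75.9407
  4        27.50        24.6241        98.4964
  5        27.50        23.9534       119.7670
  6        27.50        23.3010       139.8058
  7     1,042.50       859.2593     6,014.8154
  Σ                  1,009.2247     6,527.6209
Price P = Σ PV = 1,009.2247.
Macaulay duration = Σ(t·PV) / P = 6,527.6209 / 1,009.2247 = 6.46796 years.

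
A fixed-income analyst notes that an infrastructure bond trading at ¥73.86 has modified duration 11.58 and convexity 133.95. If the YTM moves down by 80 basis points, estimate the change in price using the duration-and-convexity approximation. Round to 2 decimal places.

Duration effect: -D_mod·Δy = -11.58 × (-0.008) = +0.092640
Convexity effect: ½·C·(Δy)² = 0.5 × 133.95 × (-0.008)² = +0.0042864
ΔP/P ≈ +0.092640 + 0.0042864 = +0.0969264
ΔP ≈ 73.86 × (+0.0969264) = +7.158983904.

+¥7.16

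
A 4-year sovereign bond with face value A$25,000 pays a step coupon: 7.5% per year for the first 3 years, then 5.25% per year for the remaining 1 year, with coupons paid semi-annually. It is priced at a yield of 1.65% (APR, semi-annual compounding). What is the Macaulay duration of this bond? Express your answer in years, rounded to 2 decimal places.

3.58 years

Periodic yield y = 0.00825. Discount each cash flow and weight by its period:
  t   CF        PV=CF/(1+0.00825)^t    t·PV
  1       937.50       929.8289       929.8289
  2       937.50       922.2206     1,844.4412
  3       937.50       914.6745     2,744.0236
  4       937.50       907.1902     3,628.7608
  5       937.50       899.7671     4,498.8356
  6       937.50       892.4048     5,354.4287
  7       656.25       619.5719     4,337.0032
  8    25,656.25    24,024.1114   192,192.8914
  Σ                 30,109.7695   215,530.2134
Price P = Σ PV = 30,109.7695.
Macaulay duration = Σ(t·PV) / P = 215,530.2134 / 30,109.7695 = 7.15815 half-year periods.
In years: 7.15815 / 2 = 3.57907 years.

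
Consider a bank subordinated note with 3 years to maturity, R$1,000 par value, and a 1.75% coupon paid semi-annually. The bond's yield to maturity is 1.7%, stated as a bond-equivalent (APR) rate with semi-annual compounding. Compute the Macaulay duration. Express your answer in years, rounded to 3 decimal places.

2.936 years

Periodic yield y = 0.0085. Discount each cash flow and weight by its period:
  t   CF        PV=CF/(1+0.0085)^t    t·PV
  1         8.75         8.6763         8.6763
  2         8.75         8.6031        17.2063
  3         8.75         8.5306        25.5918
  4         8.75         8.4587        33.8349
  5         8.75         8.3874        41.9371
  6     1,008.75       958.8002     5,752.8014
  Σ                  1,001.4564     5,880.0477
Price P = Σ PV = 1,001.4564.
Macaulay duration = Σ(t·PV) / P = 5,880.0477 / 1,001.4564 = 5.87150 half-year periods.
In years: 5.87150 / 2 = 2.93575 years.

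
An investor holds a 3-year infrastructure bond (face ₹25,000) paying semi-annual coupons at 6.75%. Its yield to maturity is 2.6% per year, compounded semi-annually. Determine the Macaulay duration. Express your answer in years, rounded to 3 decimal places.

2.780 years

Periodic yield y = 0.013. Discount each cash flow and weight by its period:
  t   CF        PV=CF/(1+0.013)^t    t·PV
  1       843.75       832.9220       832.9220
  2       843.75       822.2330     1,644.4660
  3       843.75       811.6811     2,435.0434
  4       843.75       801.2647     3,205.0588
  5       843.75       790.9819     3,954.9096
  6    25,843.75    23,916.5680   143,499.4080
  Σ                 27,975.6507   155,571.8078
Price P = Σ PV = 27,975.6507.
Macaulay duration = Σ(t·PV) / P = 155,571.8078 / 27,975.6507 = 5.56097 half-year periods.
In years: 5.56097 / 2 = 2.78049 years.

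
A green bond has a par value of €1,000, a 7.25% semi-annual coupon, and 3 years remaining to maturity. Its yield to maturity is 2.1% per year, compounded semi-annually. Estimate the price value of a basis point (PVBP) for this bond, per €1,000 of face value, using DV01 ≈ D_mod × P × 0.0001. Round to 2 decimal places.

Periodic yield y = 0.0105.
  t   CF        PV=CF/(1+0.0105)^t    t·PV
  1        36.25        35.8733        35.8733
  2        36.25        35.5006        71.0011
  3        36.25        35.1317       105.3951
  4        36.25        34.7666       139.0666
  5        36.25        34.4054       172.0269
  6     1,036.25       973.2998     5,839.7988
  Σ                  1,148.9774     6,363.1619
P = 1,148.9774; D_Mac = 5.53811 half-year periods = 2.76905 yrs; D_mod = 2.74028 yrs.
DV01 ≈ 2.74028 × 1,148.9774 × 0.0001 = 0.314852.

€0.31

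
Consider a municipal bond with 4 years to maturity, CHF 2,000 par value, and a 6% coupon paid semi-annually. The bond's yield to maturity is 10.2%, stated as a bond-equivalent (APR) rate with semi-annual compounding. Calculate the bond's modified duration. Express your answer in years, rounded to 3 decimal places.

3.406 years

Periodic yield y = 0.051. First find Macaulay duration:
  t   CF        PV=CF/(1+0.051)^t    t·PV
  1        60.00        57.0885        57.0885
  2        60.00        54.3183       108.6365
  3        60.00        51.6825       155.0474
  4        60.00        49.1745       196.6982
  5        60.00        46.7883       233.9417
  6        60.00        44.5179       267.1076
  7        60.00        42.3577       296.5038
  8     2,060.00     1,383.7113    11,069.6905
  Σ                  1,729.6390    12,384.7142
P = 1,729.6390; Macaulay duration = 12,384.7142 / 1,729.6390 = 7.16029 half-year periods = 3.58014 years.
Modified duration = D_Mac / (1 + y) = 3.58014 / 1.051 = 3.40642 years.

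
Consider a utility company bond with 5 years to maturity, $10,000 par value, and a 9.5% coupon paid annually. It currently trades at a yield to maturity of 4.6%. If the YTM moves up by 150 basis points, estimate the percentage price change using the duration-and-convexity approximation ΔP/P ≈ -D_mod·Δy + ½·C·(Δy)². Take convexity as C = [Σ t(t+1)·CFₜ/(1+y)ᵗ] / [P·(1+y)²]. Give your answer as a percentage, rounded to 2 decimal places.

With y = 0.046:
  t   CF        PV=CF/(1+0.046)^t    t·PV        t(t+1)·PV
  1       950.00       908.2218       908.2218       1,816.4436
  2       950.00       868.2809     1,736.5618       5,209.6853
  3       950.00       830.0964     2,490.2893       9,961.1573
  4       950.00       793.5912     3,174.3650      15,871.8249
  5    10,950.00     8,744.9171    43,724.5855     262,347.5128
  Σ                 12,145.1075    52,034.0233     295,206.6238
P = 12,145.1075; D_Mac = 4.28436 yrs; D_mod = 4.09595 yrs; C = 22.21577.
Duration effect: -4.09595 × (+0.015) = -0.061439
Convexity effect: 0.5 × 22.21577 × (0.015)² = +0.0024993
ΔP/P ≈ -0.061439 + 0.0024993 = -0.058940 = -5.8940%.

-5.89%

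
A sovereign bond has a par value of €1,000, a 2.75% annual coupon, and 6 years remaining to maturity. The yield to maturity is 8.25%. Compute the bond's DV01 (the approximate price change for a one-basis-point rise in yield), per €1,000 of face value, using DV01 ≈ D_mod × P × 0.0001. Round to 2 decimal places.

Periodic yield y = 0.0825.
  t   CF        PV=CF/(1+0.0825)^t    t·PV
  1        27.50        25.4042        25.4042
  2        27.50        23.4680        46.9361
  3        27.50        21.6795        65.0385
  4        27.50        20.0272        80.1090
  5        27.50        18.5009        92.5046
  6     1,027.50       638.5787     3,831.4720
  Σ                    747.6585     4,141.4642
P = 747.6585; D_Mac = 5.53925 yrs; D_mod = 5.11709 yrs.
DV01 ≈ 5.11709 × 747.6585 × 0.0001 = 0.382583.

€0.38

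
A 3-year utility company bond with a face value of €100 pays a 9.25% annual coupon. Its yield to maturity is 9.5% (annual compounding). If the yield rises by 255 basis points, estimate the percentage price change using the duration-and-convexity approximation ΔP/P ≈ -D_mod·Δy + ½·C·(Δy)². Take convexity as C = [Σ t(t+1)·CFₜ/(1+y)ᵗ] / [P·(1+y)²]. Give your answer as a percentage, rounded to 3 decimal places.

With y = 0.095:
  t   CF        PV=CF/(1+0.095)^t    t·PV        t(t+1)·PV
  1         9.25         8.4475         8.4475          16.8950
  2         9.25         7.7146        15.4292          46.2876
  3       109.25        83.2107       249.6320         998.5282
  Σ                     99.3728       273.5087       1,061.7108
P = 99.3728; D_Mac = 2.75235 yrs; D_mod = 2.51356 yrs; C = 8.91067.
Duration effect: -2.51356 × (+0.0255) = -0.064096
Convexity effect: 0.5 × 8.91067 × (0.0255)² = +0.0028971
ΔP/P ≈ -0.064096 + 0.0028971 = -0.061199 = -6.1199%.

-6.120%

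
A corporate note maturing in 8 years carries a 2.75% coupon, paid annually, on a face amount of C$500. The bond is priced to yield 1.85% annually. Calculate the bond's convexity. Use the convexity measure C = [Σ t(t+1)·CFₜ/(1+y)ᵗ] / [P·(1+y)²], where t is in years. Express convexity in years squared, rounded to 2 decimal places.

61.53

With y = 0.0185:
  t   CF        PV=CF/(1+0.0185)^t    t·PV        t(t+1)·PV
  1        13.75        13.5002        13.5002          27.0005
  2        13.75        13.2550        26.5101          79.5302
  3        13.75        13.0143        39.0428         156.1712
  4        13.75        12.7779        51.1115         255.5575
  5        13.75        12.5458        62.7289         376.3733
  6        13.75        12.3179        73.9074         517.3516
  7        13.75        12.0942        84.6591         677.2726
  8       513.75       443.6736     3,549.3886      31,944.4978
  Σ                    533.1788     3,900.8485      34,033.7545
P = 533.1788.
Convexity = Σ t(t+1)·PV / [P·(1+y)²] = 34,033.7545 / (533.1788 × 1.037342) = 61.53397.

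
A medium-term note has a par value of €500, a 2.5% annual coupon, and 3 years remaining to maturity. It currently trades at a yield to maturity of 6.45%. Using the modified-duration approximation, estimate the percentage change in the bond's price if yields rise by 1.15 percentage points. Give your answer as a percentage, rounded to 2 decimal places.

-3.16%

Periodic yield y = 0.0645. Modified duration first:
  t   CF        PV=CF/(1+0.0645)^t    t·PV
  1        12.50        11.7426        11.7426
  2        12.50        11.0311        22.0622
  3       512.50       424.8708     1,274.6124
  Σ                    447.6445     1,308.4172
P = 447.6445; D_Mac = 2.92289 yrs; D_mod = 2.92289/(1+0.0645) = 2.74579 yrs.
ΔP/P ≈ -D_mod · Δy = -2.74579 × (+0.0115) = -0.031577 = -3.1577%.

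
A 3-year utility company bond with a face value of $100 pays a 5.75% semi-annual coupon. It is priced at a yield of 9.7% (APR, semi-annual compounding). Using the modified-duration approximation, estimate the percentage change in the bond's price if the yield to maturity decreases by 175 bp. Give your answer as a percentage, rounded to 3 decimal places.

+4.648%

Periodic yield y = 0.0485. Modified duration first:
  t   CF        PV=CF/(1+0.0485)^t    t·PV
  1        2.875         2.7420         2.7420
  2        2.875         2.6152         5.2304
  3        2.875         2.4942         7.4826
  4        2.875         2.3788         9.5153
  5        2.875         2.2688        11.3440
  6      102.875        77.4282       464.5693
  Σ                     89.9272       500.8836
P = 89.9272; D_Mac = 5.56988 half-year periods = 2.78494 yrs; D_mod = 2.78494/(1+0.0485) = 2.65612 yrs.
ΔP/P ≈ -D_mod · Δy = -2.65612 × (-0.0175) = +0.046482 = +4.6482%.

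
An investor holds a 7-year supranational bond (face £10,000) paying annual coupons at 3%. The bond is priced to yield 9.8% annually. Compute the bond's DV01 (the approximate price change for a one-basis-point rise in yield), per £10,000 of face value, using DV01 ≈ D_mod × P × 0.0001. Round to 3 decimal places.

£3.799

Periodic yield y = 0.098.
  t   CF        PV=CF/(1+0.098)^t    t·PV
  1       300.00       273.2240       273.2240
  2       300.00       248.8379       497.6759
  3       300.00       226.6283       679.8850
  4       300.00       206.4010       825.6042
  5       300.00       187.9791       939.8955
  6       300.00       171.2014     1,027.2082
  7    10,300.00     5,353.2909    37,473.0363
  Σ                  6,667.5627    41,716.5291
P = 6,667.5627; D_Mac = 6.25664 yrs; D_mod = 5.69821 yrs.
DV01 ≈ 5.69821 × 6,667.5627 × 0.0001 = 3.799320.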